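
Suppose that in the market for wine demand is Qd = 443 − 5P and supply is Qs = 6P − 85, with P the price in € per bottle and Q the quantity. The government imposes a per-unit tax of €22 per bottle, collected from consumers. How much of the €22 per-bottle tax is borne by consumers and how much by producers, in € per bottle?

Before the tax: set 443 − 5P = 6P − 85 → P* = €48, Q* = 203.
With the tax collected from consumers, demand (in seller-price terms) shifts: Qd = 443 − 5(P + 22).
New equilibrium: consumers pay €60, producers receive €38, Q = 143. (Wedge: Pb − Ps = 22.)
Burden on consumers: €12; on producers: €10. (They sum to €22.)
The less price-elastic side of the market bears the larger share of a per-unit tax.

Consumers bear €12 per bottle; producers bear €10 per bottle.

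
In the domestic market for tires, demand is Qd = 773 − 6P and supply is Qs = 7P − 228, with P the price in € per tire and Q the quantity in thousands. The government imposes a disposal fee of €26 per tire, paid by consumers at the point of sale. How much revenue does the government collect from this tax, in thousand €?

Without the tax, 773 − 6P = 7P − 228 gives 13P = 1001, so P* = €77 and Q* = 311.
With the tax collected from consumers, demand (in seller-price terms) shifts: Qd = 773 − 6(P + 26).
New equilibrium: consumers pay €91, producers receive €65, Q = 227. (Wedge: Pb − Ps = 26.)
Revenue = t · Q = 26 · 227 = €5902.

Tax revenue = €5902 thousand.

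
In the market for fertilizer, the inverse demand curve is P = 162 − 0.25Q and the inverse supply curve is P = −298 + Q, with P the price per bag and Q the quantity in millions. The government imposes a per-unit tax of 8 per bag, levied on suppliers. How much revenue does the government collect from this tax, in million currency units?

Rewrite in direct form: Qd = 648 − 4P and Qs = P + 298.
Before the tax: set 648 − 4P = P + 298 → P* = 70, Q* = 368.
With the tax collected from suppliers, supply shifts: Qs = (P − 8) + 298.
New equilibrium: consumers pay 71.6, suppliers receive 63.6, Q = 361.6. (Wedge: Pb − Ps = 8.)
Revenue = t · Q = 8 · 361.6 = 2892.8.

Tax revenue = 2892.8 million.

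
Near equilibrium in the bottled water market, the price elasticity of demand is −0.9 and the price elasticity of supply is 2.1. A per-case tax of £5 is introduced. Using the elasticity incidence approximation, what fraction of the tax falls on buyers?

Incidence ratio: buyers' share ≈ εs / (εs + |εd|) = 2.1 / (2.1 + 0.9) = 0.7.
Supply is the more elastic side, so buyers bear the larger share.

Buyers' share ≈ 0.7.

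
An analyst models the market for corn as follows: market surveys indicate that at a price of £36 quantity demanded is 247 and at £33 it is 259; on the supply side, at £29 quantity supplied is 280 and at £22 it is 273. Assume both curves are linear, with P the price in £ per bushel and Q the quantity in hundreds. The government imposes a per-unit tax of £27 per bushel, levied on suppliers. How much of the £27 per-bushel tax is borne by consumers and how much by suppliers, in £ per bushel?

Consumers bear £5.4 per bushel; suppliers bear £21.6 per bushel.

Demand slope: (259 − 247)/(33 − 36) = -4, so Qd = 391 − 4P.
Supply slope: (273 − 280)/(22 − 29) = 1, so Qs = P + 251.
Before the tax: set 391 − 4P = P + 251 → P* = £28, Q* = 279.
With the tax collected from suppliers, supply shifts: Qs = (P − 27) + 251.
Solving gives Q = 257.4 with consumers paying £33.4 and suppliers receiving £6.4 (the £27 wedge).
Burden on consumers: £5.4; on suppliers: £21.6. (They sum to £27.)
The less price-elastic side of the market bears the larger share of a per-unit tax.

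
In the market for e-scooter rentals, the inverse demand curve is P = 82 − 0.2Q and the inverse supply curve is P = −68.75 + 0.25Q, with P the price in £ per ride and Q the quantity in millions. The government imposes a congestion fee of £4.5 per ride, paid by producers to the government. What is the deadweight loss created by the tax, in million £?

Rewrite in direct form: Qd = 410 − 5P and Qs = 4P + 275.
Without the tax, 410 − 5P = 4P + 275 gives 9P = 135, so P* = £15 and Q* = 335.
With the tax collected from producers, supply shifts: Qs = 4(P − 4.5) + 275.
New equilibrium: consumers pay £17, producers receive £12.5, Q = 325. (Wedge: Pb − Ps = 4.5.)
Quantity falls by |ΔQ| = |335 − 325| = 10.
DWL = ½ · t · |ΔQ| = ½ · 4.5 · 10 = £22.5.

Deadweight loss = £22.5 million.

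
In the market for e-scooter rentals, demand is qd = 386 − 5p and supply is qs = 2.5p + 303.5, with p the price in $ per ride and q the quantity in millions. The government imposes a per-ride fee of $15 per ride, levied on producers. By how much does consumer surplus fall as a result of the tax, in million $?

Before the tax: set 386 − 5p = 2.5p + 303.5 → p* = $11, q* = 331.
With the tax collected from producers, supply shifts: qs = 2.5(p − 15) + 303.5.
Solving gives q = 306 with buyers paying $16 and producers receiving $1 (the $15 wedge).
ΔCS is the trapezoid between Q = 306 and Q = 331 of height $5: ½ · (331 + 306) · 5 = $1592.5.

Consumer surplus falls by $1592.5 million.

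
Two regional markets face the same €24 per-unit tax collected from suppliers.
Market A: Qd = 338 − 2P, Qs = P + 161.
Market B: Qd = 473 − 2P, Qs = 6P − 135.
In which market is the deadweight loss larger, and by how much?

Market A: pre-tax P* = €59, Q* = 220; post-tax Q = 204; deadweight loss = €192.
Market B: pre-tax P* = €76, Q* = 321; post-tax Q = 285; deadweight loss = €432.
Difference: €192 vs €432 → market B is larger by €240.

Market B, by €240.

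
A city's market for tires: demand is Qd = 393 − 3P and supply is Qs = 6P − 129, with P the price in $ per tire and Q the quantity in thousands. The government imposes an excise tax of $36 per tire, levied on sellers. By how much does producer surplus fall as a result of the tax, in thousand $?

Without the tax, 393 − 3P = 6P − 129 gives 9P = 522, so P* = $58 and Q* = 219.
With the tax collected from sellers, supply shifts: Qs = 6(P − 36) − 129.
Solving gives Q = 147 with buyers paying $82 and sellers receiving $46 (the $36 wedge).
ΔPS is the trapezoid between Q = 147 and Q = 219 of height $12: ½ · (219 + 147) · 12 = $2196.

Producer surplus falls by $2196 thousand.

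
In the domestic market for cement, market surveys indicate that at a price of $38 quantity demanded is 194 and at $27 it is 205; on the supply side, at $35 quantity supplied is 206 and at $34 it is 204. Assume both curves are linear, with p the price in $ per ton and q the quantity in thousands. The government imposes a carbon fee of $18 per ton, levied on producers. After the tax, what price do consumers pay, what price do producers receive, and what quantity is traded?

Consumers pay $44; producers receive $26; quantity = 188.

Demand slope: (205 − 194)/(27 − 38) = -1, so qd = 232 − p.
Supply slope: (204 − 206)/(34 − 35) = 2, so qs = 2p + 136.
Before the tax: set 232 − p = 2p + 136 → p* = $32, q* = 200.
With the tax collected from producers, supply shifts: qs = 2(p − 18) + 136.
Solving gives q = 188 with consumers paying $44 and producers receiving $26 (the $18 wedge).
The less price-elastic side of the market bears the larger share of a per-unit tax.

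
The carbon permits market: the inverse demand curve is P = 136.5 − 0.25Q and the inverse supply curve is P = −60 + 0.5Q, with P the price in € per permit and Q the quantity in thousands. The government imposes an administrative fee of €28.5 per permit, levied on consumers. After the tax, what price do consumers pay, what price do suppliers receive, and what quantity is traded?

Consumers pay €80.5; suppliers receive €52; quantity = 224.

Rewrite in direct form: Qd = 546 − 4P and Qs = 2P + 120.
Without the tax, 546 − 4P = 2P + 120 gives 6P = 426, so P* = €71 and Q* = 262.
With the tax collected from consumers, demand (in seller-price terms) shifts: Qd = 546 − 4(P + 28.5).
Solving gives Q = 224 with consumers paying €80.5 and suppliers receiving €52 (the €28.5 wedge).
The less price-elastic side of the market bears the larger share of a per-unit tax.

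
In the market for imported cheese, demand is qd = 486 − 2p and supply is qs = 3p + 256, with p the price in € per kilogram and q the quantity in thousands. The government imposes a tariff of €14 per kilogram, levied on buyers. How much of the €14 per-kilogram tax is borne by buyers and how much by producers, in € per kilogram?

Without the tax, 486 − 2p = 3p + 256 gives 5p = 230, so p* = €46 and q* = 394.
With the tax collected from buyers, demand (in seller-price terms) shifts: qd = 486 − 2(p + 14).
Solving gives q = 377.2 with buyers paying €54.4 and producers receiving €40.4 (the €14 wedge).
Burden on buyers: €8.4; on producers: €5.6. (They sum to €14.)

Buyers bear €8.4 per kilogram; producers bear €5.6 per kilogram.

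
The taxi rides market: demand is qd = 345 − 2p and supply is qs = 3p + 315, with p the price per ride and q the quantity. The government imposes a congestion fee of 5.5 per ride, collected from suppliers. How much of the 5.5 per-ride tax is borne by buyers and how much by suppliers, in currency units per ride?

Buyers bear 3.3 per ride; suppliers bear 2.2 per ride.

Without the tax, 345 − 2p = 3p + 315 gives 5p = 30, so p* = 6 and q* = 333.
With the tax collected from suppliers, supply shifts: qs = 3(p − 5.5) + 315.
New equilibrium: buyers pay 9.3, suppliers receive 3.8, q = 326.4. (Wedge: pb − ps = 5.5.)
Burden on buyers: 3.3; on suppliers: 2.2. (They sum to 5.5.)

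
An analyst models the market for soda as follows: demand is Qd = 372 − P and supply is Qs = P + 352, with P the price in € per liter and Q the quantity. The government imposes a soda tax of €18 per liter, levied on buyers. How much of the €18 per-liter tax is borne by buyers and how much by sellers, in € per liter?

Without the tax, 372 − P = P + 352 gives 2P = 20, so P* = €10 and Q* = 362.
With the tax collected from buyers, demand (in seller-price terms) shifts: Qd = 372 − (P + 18).
New equilibrium: buyers pay €19, sellers receive €1, Q = 353. (Wedge: Pb − Ps = 18.)
Burden on buyers: €9; on sellers: €9. (They sum to €18.)

Buyers bear €9 per liter; sellers bear €9 per liter.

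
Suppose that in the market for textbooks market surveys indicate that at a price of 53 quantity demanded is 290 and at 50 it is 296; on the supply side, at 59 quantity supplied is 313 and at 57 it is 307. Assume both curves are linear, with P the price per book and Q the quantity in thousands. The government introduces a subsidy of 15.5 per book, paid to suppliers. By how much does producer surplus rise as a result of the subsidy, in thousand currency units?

Producer surplus rises by 1868.06 thousand.

Demand slope: (296 − 290)/(50 − 53) = -2, so Qd = 396 − 2P.
Supply slope: (307 − 313)/(57 − 59) = 3, so Qs = 3P + 136.
Before the subsidy: set 396 − 2P = 3P + 136 → P* = 52, Q* = 292.
With a per-unit subsidy paid to suppliers, each receives P + 15.5 per unit sold, so supply becomes Qs = 3(P + 15.5) + 136.
Solving gives Q = 310.6 with consumers paying 42.7 and suppliers receiving 58.2 (the 15.5 wedge).
ΔPS is the trapezoid between Q = 310.6 and Q = 292 of height 6.2: ½ · (292 + 310.6) · 6.2 = 1868.06.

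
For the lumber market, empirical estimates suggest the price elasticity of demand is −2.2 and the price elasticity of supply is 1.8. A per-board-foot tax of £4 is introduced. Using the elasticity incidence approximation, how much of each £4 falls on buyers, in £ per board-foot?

Incidence ratio: buyers' share ≈ εs / (εs + |εd|) = 1.8 / (1.8 + 2.2) = 0.45.
So buyers bear ≈ 0.45 × £4 = £1.8; sellers bear £2.2.

Buyers bear ≈ £1.8 per board-foot.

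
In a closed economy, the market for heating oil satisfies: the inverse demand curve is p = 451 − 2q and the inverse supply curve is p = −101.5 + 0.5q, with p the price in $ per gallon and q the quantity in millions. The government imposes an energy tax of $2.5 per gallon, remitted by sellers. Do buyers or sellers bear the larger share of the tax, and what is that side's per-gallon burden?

Rewrite in direct form: qd = 225.5 − 0.5p and qs = 2p + 203.
Before the tax: set 225.5 − 0.5p = 2p + 203 → p* = $9, q* = 221.
With the tax collected from sellers, supply shifts: qs = 2(p − 2.5) + 203.
New equilibrium: buyers pay $11, sellers receive $8.5, q = 220. (Wedge: pb − ps = 2.5.)
Per-gallon burden: buyers $2, sellers $0.5.
Buyers take the larger share because demand is less price-elastic here (demand slope 0.5 vs supply slope 2).
The less price-elastic side of the market bears the larger share of a per-unit tax.

Buyers bear the larger share: $2 per gallon.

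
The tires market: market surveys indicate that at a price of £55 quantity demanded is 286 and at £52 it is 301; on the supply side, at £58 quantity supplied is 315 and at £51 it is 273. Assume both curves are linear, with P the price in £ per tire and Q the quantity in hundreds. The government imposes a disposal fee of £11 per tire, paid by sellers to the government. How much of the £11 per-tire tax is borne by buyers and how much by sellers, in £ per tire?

Buyers bear £6 per tire; sellers bear £5 per tire.

Demand slope: (301 − 286)/(52 − 55) = -5, so Qd = 561 − 5P.
Supply slope: (273 − 315)/(51 − 58) = 6, so Qs = 6P − 33.
Without the tax, 561 − 5P = 6P − 33 gives 11P = 594, so P* = £54 and Q* = 291.
With the tax collected from sellers, supply shifts: Qs = 6(P − 11) − 33.
New equilibrium: buyers pay £60, sellers receive £49, Q = 261. (Wedge: Pb − Ps = 11.)
Burden on buyers: £6; on sellers: £5. (They sum to £11.)
The less price-elastic side of the market bears the larger share of a per-unit tax.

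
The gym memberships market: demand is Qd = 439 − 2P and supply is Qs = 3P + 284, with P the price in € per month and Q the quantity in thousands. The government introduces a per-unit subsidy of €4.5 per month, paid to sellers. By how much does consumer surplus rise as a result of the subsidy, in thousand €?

Without the subsidy, 439 − 2P = 3P + 284 gives 5P = 155, so P* = €31 and Q* = 377.
With a per-unit subsidy paid to sellers, each receives P + 4.5 per unit sold, so supply becomes Qs = 3(P + 4.5) + 284.
New equilibrium: buyers pay €28.3, sellers receive €32.8, Q = 382.4. (Wedge: Pb − Ps = −4.5.)
ΔCS is the trapezoid between Q = 382.4 and Q = 377 of height €2.7: ½ · (377 + 382.4) · 2.7 = €1025.19.

Consumer surplus rises by €1025.19 thousand.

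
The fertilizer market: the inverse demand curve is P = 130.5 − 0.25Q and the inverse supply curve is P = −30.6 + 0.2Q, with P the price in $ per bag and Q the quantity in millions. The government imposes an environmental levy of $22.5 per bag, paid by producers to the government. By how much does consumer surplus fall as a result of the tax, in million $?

Consumer surplus falls by $4162.5 million.

Rewrite in direct form: Qd = 522 − 4P and Qs = 5P + 153.
Before the tax: set 522 − 4P = 5P + 153 → P* = $41, Q* = 358.
With the tax collected from producers, supply shifts: Qs = 5(P − 22.5) + 153.
Solving gives Q = 308 with buyers paying $53.5 and producers receiving $31 (the $22.5 wedge).
ΔCS is the trapezoid between Q = 308 and Q = 358 of height $12.5: ½ · (358 + 308) · 12.5 = $4162.5.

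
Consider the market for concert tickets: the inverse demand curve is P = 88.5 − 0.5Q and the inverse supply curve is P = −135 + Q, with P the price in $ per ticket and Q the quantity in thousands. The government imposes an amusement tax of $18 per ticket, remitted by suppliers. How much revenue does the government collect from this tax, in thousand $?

Tax revenue = $2466 thousand.

Rewrite in direct form: Qd = 177 − 2P and Qs = P + 135.
Without the tax, 177 − 2P = P + 135 gives 3P = 42, so P* = $14 and Q* = 149.
With the tax collected from suppliers, supply shifts: Qs = (P − 18) + 135.
Solving gives Q = 137 with buyers paying $20 and suppliers receiving $2 (the $18 wedge).
Revenue = t · Q = 18 · 137 = $2466.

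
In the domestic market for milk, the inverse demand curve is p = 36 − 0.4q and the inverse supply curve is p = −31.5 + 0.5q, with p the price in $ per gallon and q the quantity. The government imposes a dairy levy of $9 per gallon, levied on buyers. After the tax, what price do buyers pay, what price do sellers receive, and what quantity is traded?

Buyers pay $10; sellers receive $1; quantity = 65.

Rewrite in direct form: qd = 90 − 2.5p and qs = 2p + 63.
Without the tax, 90 − 2.5p = 2p + 63 gives 4.5p = 27, so p* = $6 and q* = 75.
With the tax collected from buyers, demand (in seller-price terms) shifts: qd = 90 − 2.5(p + 9).
New equilibrium: buyers pay $10, sellers receive $1, q = 65. (Wedge: pb − ps = 9.)
The less price-elastic side of the market bears the larger share of a per-unit tax.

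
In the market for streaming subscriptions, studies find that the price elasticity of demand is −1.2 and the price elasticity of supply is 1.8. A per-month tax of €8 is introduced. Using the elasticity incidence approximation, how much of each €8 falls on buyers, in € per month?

Incidence ratio: buyers' share ≈ εs / (εs + |εd|) = 1.8 / (1.8 + 1.2) = 0.6.
So buyers bear ≈ 0.6 × €8 = €4.8; suppliers bear €3.2.

Buyers bear ≈ €4.8 per month.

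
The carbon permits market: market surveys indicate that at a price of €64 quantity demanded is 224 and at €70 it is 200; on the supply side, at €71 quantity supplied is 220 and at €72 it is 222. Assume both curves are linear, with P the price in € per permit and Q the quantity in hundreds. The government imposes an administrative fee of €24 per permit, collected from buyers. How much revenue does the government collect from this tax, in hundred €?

Demand slope: (200 − 224)/(70 − 64) = -4, so Qd = 480 − 4P.
Supply slope: (222 − 220)/(72 − 71) = 2, so Qs = 2P + 78.
Before the tax: set 480 − 4P = 2P + 78 → P* = €67, Q* = 212.
With the tax collected from buyers, demand (in seller-price terms) shifts: Qd = 480 − 4(P + 24).
Solving gives Q = 180 with buyers paying €75 and suppliers receiving €51 (the €24 wedge).
Revenue = t · Q = 24 · 180 = €4320.

Tax revenue = €4320 hundred.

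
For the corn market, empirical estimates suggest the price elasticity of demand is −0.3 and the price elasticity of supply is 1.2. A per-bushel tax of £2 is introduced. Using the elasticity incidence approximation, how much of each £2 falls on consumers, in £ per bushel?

Consumers bear ≈ £1.6 per bushel.

Incidence ratio: consumers' share ≈ εs / (εs + |εd|) = 1.2 / (1.2 + 0.3) = 0.8.
So consumers bear ≈ 0.8 × £2 = £1.6; producers bear £0.4.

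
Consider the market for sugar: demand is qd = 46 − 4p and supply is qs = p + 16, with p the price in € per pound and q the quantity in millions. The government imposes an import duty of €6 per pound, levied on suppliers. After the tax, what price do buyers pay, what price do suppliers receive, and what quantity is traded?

Without the tax, 46 − 4p = p + 16 gives 5p = 30, so p* = €6 and q* = 22.
With the tax collected from suppliers, supply shifts: qs = (p − 6) + 16.
New equilibrium: buyers pay €7.2, suppliers receive €1.2, q = 17.2. (Wedge: pb − ps = 6.)
The less price-elastic side of the market bears the larger share of a per-unit tax.

Buyers pay €7.2; suppliers receive €1.2; quantity = 17.2.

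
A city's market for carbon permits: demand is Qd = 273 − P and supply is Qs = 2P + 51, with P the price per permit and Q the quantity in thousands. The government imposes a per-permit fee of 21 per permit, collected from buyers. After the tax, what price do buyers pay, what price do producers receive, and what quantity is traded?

Before the tax: set 273 − P = 2P + 51 → P* = 74, Q* = 199.
With the tax collected from buyers, demand (in seller-price terms) shifts: Qd = 273 − (P + 21).
New equilibrium: buyers pay 88, producers receive 67, Q = 185. (Wedge: Pb − Ps = 21.)

Buyers pay 88; producers receive 67; quantity = 185.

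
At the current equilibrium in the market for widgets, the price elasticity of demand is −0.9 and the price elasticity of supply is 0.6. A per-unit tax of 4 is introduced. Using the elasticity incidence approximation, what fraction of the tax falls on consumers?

Incidence ratio: consumers' share ≈ εs / (εs + |εd|) = 0.6 / (0.6 + 0.9) = 0.4.
Supply is the less elastic side, so consumers bear the smaller share.

Consumers' share ≈ 0.4.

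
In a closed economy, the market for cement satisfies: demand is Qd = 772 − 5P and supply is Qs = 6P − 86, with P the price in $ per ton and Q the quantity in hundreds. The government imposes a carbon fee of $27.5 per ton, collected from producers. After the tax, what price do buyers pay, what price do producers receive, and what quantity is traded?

Without the tax, 772 − 5P = 6P − 86 gives 11P = 858, so P* = $78 and Q* = 382.
With the tax collected from producers, supply shifts: Qs = 6(P − 27.5) − 86.
New equilibrium: buyers pay $93, producers receive $65.5, Q = 307. (Wedge: Pb − Ps = 27.5.)

Buyers pay $93; producers receive $65.5; quantity = 307.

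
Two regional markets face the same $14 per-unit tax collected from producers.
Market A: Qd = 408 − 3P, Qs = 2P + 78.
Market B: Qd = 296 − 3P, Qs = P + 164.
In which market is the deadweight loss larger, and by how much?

Market A: pre-tax P* = $66, Q* = 210; post-tax Q = 193.2; deadweight loss = $117.6.
Market B: pre-tax P* = $33, Q* = 197; post-tax Q = 186.5; deadweight loss = $73.5.
Difference: $117.6 vs $73.5 → market A is larger by $44.1.

Market A, by $44.1.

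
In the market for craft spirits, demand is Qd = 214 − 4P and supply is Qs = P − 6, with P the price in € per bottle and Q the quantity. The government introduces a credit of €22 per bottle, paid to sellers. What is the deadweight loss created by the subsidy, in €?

Deadweight loss = €193.6.

Without the subsidy, 214 − 4P = P − 6 gives 5P = 220, so P* = €44 and Q* = 38.
With a per-unit subsidy paid to sellers, each receives P + 22 per unit sold, so supply becomes Qs = (P + 22) − 6.
Solving gives Q = 55.6 with consumers paying €39.6 and sellers receiving €61.6 (the €22 wedge).
Quantity rises by |ΔQ| = |38 − 55.6| = 17.6.
DWL = ½ · t · |ΔQ| = ½ · 22 · 17.6 = €193.6.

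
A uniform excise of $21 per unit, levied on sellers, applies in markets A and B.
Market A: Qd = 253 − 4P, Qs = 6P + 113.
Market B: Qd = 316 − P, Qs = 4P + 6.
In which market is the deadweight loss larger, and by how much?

Market A, by $352.8.

Market A: pre-tax P* = $14, Q* = 197; post-tax Q = 146.6; deadweight loss = $529.2.
Market B: pre-tax P* = $62, Q* = 254; post-tax Q = 237.2; deadweight loss = $176.4.
Difference: $529.2 vs $176.4 → market A is larger by $352.8.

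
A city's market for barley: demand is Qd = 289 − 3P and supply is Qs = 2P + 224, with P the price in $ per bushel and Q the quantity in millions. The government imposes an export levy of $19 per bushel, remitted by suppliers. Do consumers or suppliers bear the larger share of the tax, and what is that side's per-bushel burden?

Before the tax: set 289 − 3P = 2P + 224 → P* = $13, Q* = 250.
With the tax collected from suppliers, supply shifts: Qs = 2(P − 19) + 224.
New equilibrium: consumers pay $20.6, suppliers receive $1.6, Q = 227.2. (Wedge: Pb − Ps = 19.)
Per-bushel burden: consumers $7.6, suppliers $11.4.
Suppliers take the larger share because supply is less price-elastic here (demand slope 3 vs supply slope 2).

Suppliers bear the larger share: $11.4 per bushel.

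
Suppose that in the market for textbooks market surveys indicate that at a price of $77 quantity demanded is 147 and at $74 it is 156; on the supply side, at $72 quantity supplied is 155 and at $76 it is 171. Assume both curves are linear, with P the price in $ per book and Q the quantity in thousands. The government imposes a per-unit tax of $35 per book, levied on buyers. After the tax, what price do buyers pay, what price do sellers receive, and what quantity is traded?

Buyers pay $93; sellers receive $58; quantity = 99.

Demand slope: (156 − 147)/(74 − 77) = -3, so Qd = 378 − 3P.
Supply slope: (171 − 155)/(76 − 72) = 4, so Qs = 4P − 133.
Without the tax, 378 − 3P = 4P − 133 gives 7P = 511, so P* = $73 and Q* = 159.
With the tax collected from buyers, demand (in seller-price terms) shifts: Qd = 378 − 3(P + 35).
New equilibrium: buyers pay $93, sellers receive $58, Q = 99. (Wedge: Pb − Ps = 35.)
The less price-elastic side of the market bears the larger share of a per-unit tax.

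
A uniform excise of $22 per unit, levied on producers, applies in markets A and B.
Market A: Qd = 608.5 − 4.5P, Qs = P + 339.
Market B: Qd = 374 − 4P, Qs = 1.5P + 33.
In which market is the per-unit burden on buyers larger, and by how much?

Market A: pre-tax P* = $49, Q* = 388; post-tax Q = 370; per-unit burden on buyers = $4.
Market B: pre-tax P* = $62, Q* = 126; post-tax Q = 102; per-unit burden on buyers = $6.
Difference: $4 vs $6 → market B is larger by $2.

Market B, by $2.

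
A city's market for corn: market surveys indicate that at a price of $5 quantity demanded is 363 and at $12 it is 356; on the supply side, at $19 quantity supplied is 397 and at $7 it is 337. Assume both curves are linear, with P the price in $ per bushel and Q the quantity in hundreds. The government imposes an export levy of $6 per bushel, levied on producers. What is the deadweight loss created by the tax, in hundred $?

Demand slope: (356 − 363)/(12 − 5) = -1, so Qd = 368 − P.
Supply slope: (337 − 397)/(7 − 19) = 5, so Qs = 5P + 302.
Before the tax: set 368 − P = 5P + 302 → P* = $11, Q* = 357.
With the tax collected from producers, supply shifts: Qs = 5(P − 6) + 302.
New equilibrium: buyers pay $16, producers receive $10, Q = 352. (Wedge: Pb − Ps = 6.)
Quantity falls by |ΔQ| = |357 − 352| = 5.
DWL = ½ · t · |ΔQ| = ½ · 6 · 5 = $15.

Deadweight loss = $15 hundred.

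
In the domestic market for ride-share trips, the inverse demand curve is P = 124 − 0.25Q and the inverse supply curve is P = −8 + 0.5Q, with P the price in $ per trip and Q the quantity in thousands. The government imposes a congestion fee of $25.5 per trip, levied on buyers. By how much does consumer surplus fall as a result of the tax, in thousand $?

Rewrite in direct form: Qd = 496 − 4P and Qs = 2P + 16.
Without the tax, 496 − 4P = 2P + 16 gives 6P = 480, so P* = $80 and Q* = 176.
With the tax collected from buyers, demand (in seller-price terms) shifts: Qd = 496 − 4(P + 25.5).
New equilibrium: buyers pay $88.5, producers receive $63, Q = 142. (Wedge: Pb − Ps = 25.5.)
ΔCS is the trapezoid between Q = 142 and Q = 176 of height $8.5: ½ · (176 + 142) · 8.5 = $1351.5.

Consumer surplus falls by $1351.5 thousand.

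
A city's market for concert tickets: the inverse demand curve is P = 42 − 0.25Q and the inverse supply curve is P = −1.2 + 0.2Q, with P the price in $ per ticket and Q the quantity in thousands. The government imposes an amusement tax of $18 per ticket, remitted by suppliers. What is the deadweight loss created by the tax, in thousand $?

Inverting to Q(P) form: Qd = 168 − 4P; Qs = 5P + 6.
Without the tax, 168 − 4P = 5P + 6 gives 9P = 162, so P* = $18 and Q* = 96.
With the tax collected from suppliers, supply shifts: Qs = 5(P − 18) + 6.
New equilibrium: buyers pay $28, suppliers receive $10, Q = 56. (Wedge: Pb − Ps = 18.)
Quantity falls by |ΔQ| = |96 − 56| = 40.
DWL = ½ · t · |ΔQ| = ½ · 18 · 40 = $360.

Deadweight loss = $360 thousand.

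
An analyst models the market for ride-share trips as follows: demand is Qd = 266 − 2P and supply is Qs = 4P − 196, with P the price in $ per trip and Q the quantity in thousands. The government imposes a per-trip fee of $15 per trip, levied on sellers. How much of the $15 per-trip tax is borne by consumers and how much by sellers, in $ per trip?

Before the tax: set 266 − 2P = 4P − 196 → P* = $77, Q* = 112.
With the tax collected from sellers, supply shifts: Qs = 4(P − 15) − 196.
New equilibrium: consumers pay $87, sellers receive $72, Q = 92. (Wedge: Pb − Ps = 15.)
Burden on consumers: $10; on sellers: $5. (They sum to $15.)

Consumers bear $10 per trip; sellers bear $5 per trip.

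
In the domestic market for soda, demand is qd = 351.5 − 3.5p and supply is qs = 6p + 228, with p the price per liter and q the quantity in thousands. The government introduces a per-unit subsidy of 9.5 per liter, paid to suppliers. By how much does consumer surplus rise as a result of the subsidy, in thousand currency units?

Consumer surplus rises by 1899 thousand.

Before the subsidy: set 351.5 − 3.5p = 6p + 228 → p* = 13, q* = 306.
With a per-unit subsidy paid to suppliers, each receives p + 9.5 per unit sold, so supply becomes qs = 6(p + 9.5) + 228.
New equilibrium: consumers pay 7, suppliers receive 16.5, q = 327. (Wedge: pb − ps = −9.5.)
ΔCS is the trapezoid between Q = 327 and Q = 306 of height 6: ½ · (306 + 327) · 6 = 1899.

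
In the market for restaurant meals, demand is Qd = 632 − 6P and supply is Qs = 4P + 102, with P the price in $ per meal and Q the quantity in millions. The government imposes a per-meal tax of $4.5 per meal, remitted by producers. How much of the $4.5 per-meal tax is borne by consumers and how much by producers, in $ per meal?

Before the tax: set 632 − 6P = 4P + 102 → P* = $53, Q* = 314.
With the tax collected from producers, supply shifts: Qs = 4(P − 4.5) + 102.
New equilibrium: consumers pay $54.8, producers receive $50.3, Q = 303.2. (Wedge: Pb − Ps = 4.5.)
Burden on consumers: $1.8; on producers: $2.7. (They sum to $4.5.)

Consumers bear $1.8 per meal; producers bear $2.7 per meal.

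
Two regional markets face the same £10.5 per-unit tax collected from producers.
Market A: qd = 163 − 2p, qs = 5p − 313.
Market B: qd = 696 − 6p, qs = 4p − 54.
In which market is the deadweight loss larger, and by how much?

Market A: pre-tax p* = £68, q* = 27; post-tax q = 12; deadweight loss = £78.75.
Market B: pre-tax p* = £75, q* = 246; post-tax q = 220.8; deadweight loss = £132.3.
Difference: £78.75 vs £132.3 → market B is larger by £53.55.

Market B, by £53.55.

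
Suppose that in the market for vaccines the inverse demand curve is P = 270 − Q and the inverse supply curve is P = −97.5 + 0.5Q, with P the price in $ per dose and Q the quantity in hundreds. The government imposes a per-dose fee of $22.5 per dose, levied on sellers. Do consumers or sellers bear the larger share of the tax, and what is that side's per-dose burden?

Inverting to Q(P) form: Qd = 270 − P; Qs = 2P + 195.
Without the tax, 270 − P = 2P + 195 gives 3P = 75, so P* = $25 and Q* = 245.
With the tax collected from sellers, supply shifts: Qs = 2(P − 22.5) + 195.
Solving gives Q = 230 with consumers paying $40 and sellers receiving $17.5 (the $22.5 wedge).
Per-dose burden: consumers $15, sellers $7.5.
Consumers take the larger share because demand is less price-elastic here (demand slope 1 vs supply slope 2).

Consumers bear the larger share: $15 per dose.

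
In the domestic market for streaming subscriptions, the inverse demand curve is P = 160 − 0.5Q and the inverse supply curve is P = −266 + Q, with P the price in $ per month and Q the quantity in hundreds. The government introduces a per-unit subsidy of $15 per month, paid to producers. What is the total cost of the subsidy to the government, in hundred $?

Inverting to Q(P) form: Qd = 320 − 2P; Qs = P + 266.
Before the subsidy: set 320 − 2P = P + 266 → P* = $18, Q* = 284.
With a per-unit subsidy paid to producers, each receives P + 15 per unit sold, so supply becomes Qs = (P + 15) + 266.
Solving gives Q = 294 with buyers paying $13 and producers receiving $28 (the $15 wedge).
Outlay = t · Q = 15 · 294 = $4410.

Government outlay = $4410 hundred.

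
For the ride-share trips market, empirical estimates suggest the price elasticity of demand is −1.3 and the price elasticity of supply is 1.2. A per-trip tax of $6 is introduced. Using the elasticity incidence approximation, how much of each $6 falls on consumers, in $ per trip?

Incidence ratio: consumers' share ≈ εs / (εs + |εd|) = 1.2 / (1.2 + 1.3) = 0.48.
So consumers bear ≈ 0.48 × $6 = $2.88; sellers bear $3.12.

Consumers bear ≈ $2.88 per trip.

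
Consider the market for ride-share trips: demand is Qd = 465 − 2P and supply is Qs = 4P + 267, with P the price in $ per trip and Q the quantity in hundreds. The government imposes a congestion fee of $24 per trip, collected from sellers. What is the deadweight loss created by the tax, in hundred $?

Without the tax, 465 − 2P = 4P + 267 gives 6P = 198, so P* = $33 and Q* = 399.
With the tax collected from sellers, supply shifts: Qs = 4(P − 24) + 267.
Solving gives Q = 367 with buyers paying $49 and sellers receiving $25 (the $24 wedge).
Quantity falls by |ΔQ| = |399 − 367| = 32.
DWL = ½ · t · |ΔQ| = ½ · 24 · 32 = $384.

Deadweight loss = $384 hundred.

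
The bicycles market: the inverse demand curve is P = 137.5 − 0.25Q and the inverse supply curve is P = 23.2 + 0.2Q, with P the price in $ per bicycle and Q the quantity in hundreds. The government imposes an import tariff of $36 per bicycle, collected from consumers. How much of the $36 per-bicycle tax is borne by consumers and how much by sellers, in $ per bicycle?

Consumers bear $20 per bicycle; sellers bear $16 per bicycle.

Inverting to Q(P) form: Qd = 550 − 4P; Qs = 5P − 116.
Before the tax: set 550 − 4P = 5P − 116 → P* = $74, Q* = 254.
With the tax collected from consumers, demand (in seller-price terms) shifts: Qd = 550 − 4(P + 36).
Solving gives Q = 174 with consumers paying $94 and sellers receiving $58 (the $36 wedge).
Burden on consumers: $20; on sellers: $16. (They sum to $36.)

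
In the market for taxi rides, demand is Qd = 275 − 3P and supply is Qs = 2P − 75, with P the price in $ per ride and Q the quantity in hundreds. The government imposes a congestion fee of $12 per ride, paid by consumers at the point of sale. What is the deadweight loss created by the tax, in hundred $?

Deadweight loss = $86.4 hundred.

Without the tax, 275 − 3P = 2P − 75 gives 5P = 350, so P* = $70 and Q* = 65.
With the tax collected from consumers, demand (in seller-price terms) shifts: Qd = 275 − 3(P + 12).
Solving gives Q = 50.6 with consumers paying $74.8 and suppliers receiving $62.8 (the $12 wedge).
Quantity falls by |ΔQ| = |65 − 50.6| = 14.4.
DWL = ½ · t · |ΔQ| = ½ · 12 · 14.4 = $86.4.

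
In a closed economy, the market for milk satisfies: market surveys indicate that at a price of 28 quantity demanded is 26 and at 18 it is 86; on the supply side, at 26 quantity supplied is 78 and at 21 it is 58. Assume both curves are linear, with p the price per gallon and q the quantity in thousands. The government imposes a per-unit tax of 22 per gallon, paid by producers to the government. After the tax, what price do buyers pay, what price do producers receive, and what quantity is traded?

Demand slope: (86 − 26)/(18 − 28) = -6, so qd = 194 − 6p.
Supply slope: (58 − 78)/(21 − 26) = 4, so qs = 4p − 26.
Before the tax: set 194 − 6p = 4p − 26 → p* = 22, q* = 62.
With the tax collected from producers, supply shifts: qs = 4(p − 22) − 26.
New equilibrium: buyers pay 30.8, producers receive 8.8, q = 9.2. (Wedge: pb − ps = 22.)

Buyers pay 30.8; producers receive 8.8; quantity = 9.2.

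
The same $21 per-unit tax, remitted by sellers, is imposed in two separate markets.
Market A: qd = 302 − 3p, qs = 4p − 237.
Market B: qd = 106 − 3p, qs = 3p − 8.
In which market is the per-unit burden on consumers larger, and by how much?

Market A: pre-tax p* = $77, q* = 71; post-tax q = 35; per-unit burden on consumers = $12.
Market B: pre-tax p* = $19, q* = 49; post-tax q = 17.5; per-unit burden on consumers = $10.5.
Difference: $12 vs $10.5 → market A is larger by $1.5.

Market A, by $1.5.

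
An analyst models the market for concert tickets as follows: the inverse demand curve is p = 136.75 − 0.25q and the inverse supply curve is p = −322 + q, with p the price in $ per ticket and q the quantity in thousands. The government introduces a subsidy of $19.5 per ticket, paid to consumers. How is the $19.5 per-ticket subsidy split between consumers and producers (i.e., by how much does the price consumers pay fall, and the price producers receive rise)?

Rewrite in direct form: qd = 547 − 4p and qs = p + 322.
Before the subsidy: set 547 − 4p = p + 322 → p* = $45, q* = 367.
With a per-unit subsidy paid to consumers, each effectively pays p − 19.5, so demand becomes qd = 547 − 4(p − 19.5).
Solving gives q = 382.6 with consumers paying $41.1 and producers receiving $60.6 (the $19.5 wedge).
Gain to consumers: $3.9; to producers: $15.6. (They sum to $19.5.)

Consumers gain $3.9 per ticket; producers gain $15.6 per ticket.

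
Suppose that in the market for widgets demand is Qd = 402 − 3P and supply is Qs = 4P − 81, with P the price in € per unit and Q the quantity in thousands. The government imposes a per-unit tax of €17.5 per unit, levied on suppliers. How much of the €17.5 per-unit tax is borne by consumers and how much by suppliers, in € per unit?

Consumers bear €10 per unit; suppliers bear €7.5 per unit.

Without the tax, 402 − 3P = 4P − 81 gives 7P = 483, so P* = €69 and Q* = 195.
With the tax collected from suppliers, supply shifts: Qs = 4(P − 17.5) − 81.
New equilibrium: consumers pay €79, suppliers receive €61.5, Q = 165. (Wedge: Pb − Ps = 17.5.)
Burden on consumers: €10; on suppliers: €7.5. (They sum to €17.5.)
The less price-elastic side of the market bears the larger share of a per-unit tax.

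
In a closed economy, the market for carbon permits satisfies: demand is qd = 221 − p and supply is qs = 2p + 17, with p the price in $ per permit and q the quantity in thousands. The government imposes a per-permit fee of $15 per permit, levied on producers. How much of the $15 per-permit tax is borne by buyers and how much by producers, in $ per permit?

Without the tax, 221 − p = 2p + 17 gives 3p = 204, so p* = $68 and q* = 153.
With the tax collected from producers, supply shifts: qs = 2(p − 15) + 17.
Solving gives q = 143 with buyers paying $78 and producers receiving $63 (the $15 wedge).
Burden on buyers: $10; on producers: $5. (They sum to $15.)

Buyers bear $10 per permit; producers bear $5 per permit.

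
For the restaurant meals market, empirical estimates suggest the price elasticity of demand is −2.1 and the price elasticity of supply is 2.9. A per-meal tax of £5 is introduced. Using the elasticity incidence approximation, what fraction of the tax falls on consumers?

Incidence ratio: consumers' share ≈ εs / (εs + |εd|) = 2.9 / (2.9 + 2.1) = 0.58.
Supply is the more elastic side, so consumers bear the larger share.

Consumers' share ≈ 0.58.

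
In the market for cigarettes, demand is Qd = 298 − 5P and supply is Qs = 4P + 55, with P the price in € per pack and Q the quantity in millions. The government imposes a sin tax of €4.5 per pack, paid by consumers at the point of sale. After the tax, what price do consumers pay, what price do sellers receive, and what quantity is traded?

Consumers pay €29; sellers receive €24.5; quantity = 153.

Without the tax, 298 − 5P = 4P + 55 gives 9P = 243, so P* = €27 and Q* = 163.
With the tax collected from consumers, demand (in seller-price terms) shifts: Qd = 298 − 5(P + 4.5).
Solving gives Q = 153 with consumers paying €29 and sellers receiving €24.5 (the €4.5 wedge).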